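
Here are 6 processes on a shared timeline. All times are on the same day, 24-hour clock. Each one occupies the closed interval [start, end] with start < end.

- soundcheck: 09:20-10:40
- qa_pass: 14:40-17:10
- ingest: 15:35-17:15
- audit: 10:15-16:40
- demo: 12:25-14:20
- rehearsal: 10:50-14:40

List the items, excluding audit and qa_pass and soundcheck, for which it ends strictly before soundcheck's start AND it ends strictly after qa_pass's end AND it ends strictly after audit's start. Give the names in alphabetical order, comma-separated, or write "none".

none

Conditions: its end is strictly before soundcheck's start (X.end < 09:20) AND its end is strictly after qa_pass's end (X.end > 17:10) AND its end is strictly after audit's start (X.end > 10:15).
demo: end 14:20 < 09:20? ✗; end 14:20 > 17:10? ✗; end 14:20 > 10:15? ✓ → no.
ingest: end 17:15 < 09:20? ✗; end 17:15 > 17:10? ✓; end 17:15 > 10:15? ✓ → no.
rehearsal: end 14:40 < 09:20? ✗; end 14:40 > 17:10? ✗; end 14:40 > 10:15? ✓ → no.
Result: none.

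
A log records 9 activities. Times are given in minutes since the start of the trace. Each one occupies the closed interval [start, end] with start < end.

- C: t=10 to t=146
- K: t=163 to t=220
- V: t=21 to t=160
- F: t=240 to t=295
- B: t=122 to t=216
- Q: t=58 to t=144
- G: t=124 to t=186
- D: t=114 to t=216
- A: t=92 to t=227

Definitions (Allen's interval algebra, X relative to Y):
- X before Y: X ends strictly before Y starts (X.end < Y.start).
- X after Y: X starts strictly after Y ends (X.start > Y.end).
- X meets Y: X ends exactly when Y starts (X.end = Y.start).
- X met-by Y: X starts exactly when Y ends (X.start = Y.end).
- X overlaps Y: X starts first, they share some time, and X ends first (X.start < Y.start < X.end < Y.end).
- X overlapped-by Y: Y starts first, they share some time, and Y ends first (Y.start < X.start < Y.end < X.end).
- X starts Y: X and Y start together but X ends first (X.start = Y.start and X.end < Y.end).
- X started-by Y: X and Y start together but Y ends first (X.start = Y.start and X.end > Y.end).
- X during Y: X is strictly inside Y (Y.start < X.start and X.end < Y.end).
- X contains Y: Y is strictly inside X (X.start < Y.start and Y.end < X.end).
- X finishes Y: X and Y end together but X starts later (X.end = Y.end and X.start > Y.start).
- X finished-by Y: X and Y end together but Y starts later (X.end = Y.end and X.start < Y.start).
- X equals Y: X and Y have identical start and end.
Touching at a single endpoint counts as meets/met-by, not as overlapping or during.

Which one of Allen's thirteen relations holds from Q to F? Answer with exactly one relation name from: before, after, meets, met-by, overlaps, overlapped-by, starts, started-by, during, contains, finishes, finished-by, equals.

Q = [t=58, t=144]; F = [t=240, t=295].
Compare endpoints: Q.start < F.start, Q.start < F.end, Q.end < F.start, Q.end < F.end.
That pattern is 'before'.

before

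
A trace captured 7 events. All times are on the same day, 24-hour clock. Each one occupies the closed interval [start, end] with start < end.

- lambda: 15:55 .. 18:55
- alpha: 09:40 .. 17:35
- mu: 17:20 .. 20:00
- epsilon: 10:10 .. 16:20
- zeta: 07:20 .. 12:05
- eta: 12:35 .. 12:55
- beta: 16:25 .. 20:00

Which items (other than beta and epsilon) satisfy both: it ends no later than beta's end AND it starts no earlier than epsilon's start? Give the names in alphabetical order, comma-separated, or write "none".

Conditions: its end is no later than beta's end (X.end <= 20:00) AND its start is no earlier than epsilon's start (X.start >= 10:10).
alpha: end 17:35 <= 20:00? ✓; start 09:40 >= 10:10? ✗ → no.
eta: end 12:55 <= 20:00? ✓; start 12:35 >= 10:10? ✓ → yes.
lambda: end 18:55 <= 20:00? ✓; start 15:55 >= 10:10? ✓ → yes.
mu: end 20:00 <= 20:00? ✓; start 17:20 >= 10:10? ✓ → yes.
zeta: end 12:05 <= 20:00? ✓; start 07:20 >= 10:10? ✗ → no.
Result: eta, lambda, mu.

eta, lambda, mu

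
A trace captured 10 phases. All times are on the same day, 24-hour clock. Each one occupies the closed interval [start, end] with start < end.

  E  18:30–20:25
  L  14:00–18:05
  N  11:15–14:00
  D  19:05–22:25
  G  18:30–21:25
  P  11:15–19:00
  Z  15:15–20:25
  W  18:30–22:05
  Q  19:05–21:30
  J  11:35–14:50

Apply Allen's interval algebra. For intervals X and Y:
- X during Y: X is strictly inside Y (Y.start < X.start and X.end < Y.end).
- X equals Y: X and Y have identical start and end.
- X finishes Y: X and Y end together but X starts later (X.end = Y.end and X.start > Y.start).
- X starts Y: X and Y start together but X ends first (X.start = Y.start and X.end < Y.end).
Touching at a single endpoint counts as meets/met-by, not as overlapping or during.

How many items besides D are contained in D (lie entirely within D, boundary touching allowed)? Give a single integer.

Target D = [19:05, 22:25].
E [18:30, 20:25] → overlaps → no.
G [18:30, 21:25] → overlaps → no.
J [11:35, 14:50] → before → no.
L [14:00, 18:05] → before → no.
N [11:15, 14:00] → before → no.
P [11:15, 19:00] → before → no.
Q [19:05, 21:30] → starts → counts.
W [18:30, 22:05] → overlaps → no.
Z [15:15, 20:25] → overlaps → no.
Total: 1.

1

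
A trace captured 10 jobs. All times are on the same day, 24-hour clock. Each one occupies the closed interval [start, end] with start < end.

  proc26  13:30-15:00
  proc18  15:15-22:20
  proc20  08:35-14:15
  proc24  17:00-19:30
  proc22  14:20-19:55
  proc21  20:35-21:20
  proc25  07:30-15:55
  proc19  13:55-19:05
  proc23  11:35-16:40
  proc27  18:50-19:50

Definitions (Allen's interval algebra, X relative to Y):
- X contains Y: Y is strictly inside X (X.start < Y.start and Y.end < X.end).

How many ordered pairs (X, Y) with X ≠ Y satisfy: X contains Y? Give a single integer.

8

Checking all 90 ordered pairs for relation 'contains'; matching pairs in alphabetical order:
(proc18, proc21): proc18 contains proc21 ✓
(proc18, proc24): proc18 contains proc24 ✓
(proc18, proc27): proc18 contains proc27 ✓
(proc22, proc24): proc22 contains proc24 ✓
(proc22, proc27): proc22 contains proc27 ✓
(proc23, proc26): proc23 contains proc26 ✓
(proc25, proc20): proc25 contains proc20 ✓
(proc25, proc26): proc25 contains proc26 ✓
Count: 8.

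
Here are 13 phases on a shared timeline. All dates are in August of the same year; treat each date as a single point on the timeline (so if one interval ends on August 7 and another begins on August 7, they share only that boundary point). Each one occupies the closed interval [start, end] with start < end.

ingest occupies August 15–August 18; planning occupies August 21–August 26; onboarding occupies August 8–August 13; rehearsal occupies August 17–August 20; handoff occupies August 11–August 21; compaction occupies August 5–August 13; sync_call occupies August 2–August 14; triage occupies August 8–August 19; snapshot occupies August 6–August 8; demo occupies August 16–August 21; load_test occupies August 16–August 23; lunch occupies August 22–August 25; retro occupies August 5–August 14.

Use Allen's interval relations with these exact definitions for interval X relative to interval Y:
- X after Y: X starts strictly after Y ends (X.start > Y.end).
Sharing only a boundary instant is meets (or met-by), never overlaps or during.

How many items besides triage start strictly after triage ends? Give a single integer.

Target triage = [August 8, August 19].
compaction [August 5, August 13] → overlaps → no.
demo [August 16, August 21] → overlapped-by → no.
handoff [August 11, August 21] → overlapped-by → no.
ingest [August 15, August 18] → during → no.
load_test [August 16, August 23] → overlapped-by → no.
lunch [August 22, August 25] → after → counts.
onboarding [August 8, August 13] → starts → no.
planning [August 21, August 26] → after → counts.
rehearsal [August 17, August 20] → overlapped-by → no.
retro [August 5, August 14] → overlaps → no.
snapshot [August 6, August 8] → meets → no.
sync_call [August 2, August 14] → overlaps → no.
Total: 2.

2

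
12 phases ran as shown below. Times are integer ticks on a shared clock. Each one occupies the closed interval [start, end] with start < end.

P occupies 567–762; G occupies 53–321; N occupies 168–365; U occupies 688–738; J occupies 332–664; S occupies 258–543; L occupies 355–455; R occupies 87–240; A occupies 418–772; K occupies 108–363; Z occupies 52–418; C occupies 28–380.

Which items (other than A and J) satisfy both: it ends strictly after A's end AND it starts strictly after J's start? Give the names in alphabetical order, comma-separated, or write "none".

none

Conditions: its end is strictly after A's end (X.end > 772) AND its start is strictly after J's start (X.start > 332).
C: end 380 > 772? ✗; start 28 > 332? ✗ → no.
G: end 321 > 772? ✗; start 53 > 332? ✗ → no.
K: end 363 > 772? ✗; start 108 > 332? ✗ → no.
L: end 455 > 772? ✗; start 355 > 332? ✓ → no.
N: end 365 > 772? ✗; start 168 > 332? ✗ → no.
P: end 762 > 772? ✗; start 567 > 332? ✓ → no.
R: end 240 > 772? ✗; start 87 > 332? ✗ → no.
S: end 543 > 772? ✗; start 258 > 332? ✗ → no.
U: end 738 > 772? ✗; start 688 > 332? ✓ → no.
Z: end 418 > 772? ✗; start 52 > 332? ✗ → no.
Result: none.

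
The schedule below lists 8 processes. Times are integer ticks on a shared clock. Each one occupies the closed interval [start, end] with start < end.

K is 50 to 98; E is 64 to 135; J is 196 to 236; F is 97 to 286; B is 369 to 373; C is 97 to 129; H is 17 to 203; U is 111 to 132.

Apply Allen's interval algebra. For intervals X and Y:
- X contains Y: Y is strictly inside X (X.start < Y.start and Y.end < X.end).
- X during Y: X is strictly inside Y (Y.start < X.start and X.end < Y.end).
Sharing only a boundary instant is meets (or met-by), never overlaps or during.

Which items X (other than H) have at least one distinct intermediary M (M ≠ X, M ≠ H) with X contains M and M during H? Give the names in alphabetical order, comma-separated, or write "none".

E, F

Target H = [17, 203].
Intermediaries M with M during H: C, E, K, U.
Via C — items with X contains C: E.
Via E — items with X contains E: none.
Via K — items with X contains K: none.
Via U — items with X contains U: E, F.
Union: E, F.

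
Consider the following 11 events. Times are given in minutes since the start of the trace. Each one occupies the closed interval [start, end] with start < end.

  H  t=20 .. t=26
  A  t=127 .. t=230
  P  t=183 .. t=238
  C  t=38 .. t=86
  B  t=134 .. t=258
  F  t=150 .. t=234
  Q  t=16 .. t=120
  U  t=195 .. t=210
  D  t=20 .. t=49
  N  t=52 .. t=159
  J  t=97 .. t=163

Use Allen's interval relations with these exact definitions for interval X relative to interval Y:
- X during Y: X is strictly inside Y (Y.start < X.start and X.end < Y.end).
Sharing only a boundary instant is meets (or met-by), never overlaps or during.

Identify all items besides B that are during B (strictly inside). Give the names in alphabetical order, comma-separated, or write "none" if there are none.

F, P, U

Target B = [t=134, t=258].
A [t=127, t=230] → overlaps → no.
C [t=38, t=86] → before → no.
D [t=20, t=49] → before → no.
F [t=150, t=234] → during → yes.
H [t=20, t=26] → before → no.
J [t=97, t=163] → overlaps → no.
N [t=52, t=159] → overlaps → no.
P [t=183, t=238] → during → yes.
Q [t=16, t=120] → before → no.
U [t=195, t=210] → during → yes.
Result: F, P, U.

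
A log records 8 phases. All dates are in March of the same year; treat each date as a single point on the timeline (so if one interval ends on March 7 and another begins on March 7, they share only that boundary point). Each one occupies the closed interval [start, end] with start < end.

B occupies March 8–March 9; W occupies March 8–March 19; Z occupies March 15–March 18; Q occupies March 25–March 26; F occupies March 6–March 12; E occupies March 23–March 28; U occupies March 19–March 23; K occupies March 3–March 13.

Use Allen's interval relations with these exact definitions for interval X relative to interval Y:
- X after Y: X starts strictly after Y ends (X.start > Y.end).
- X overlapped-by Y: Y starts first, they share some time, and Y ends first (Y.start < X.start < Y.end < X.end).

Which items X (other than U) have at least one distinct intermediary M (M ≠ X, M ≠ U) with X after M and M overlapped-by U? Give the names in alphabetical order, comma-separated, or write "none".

none

Target U = [March 19, March 23].
Intermediaries M with M overlapped-by U: none.
Union: none.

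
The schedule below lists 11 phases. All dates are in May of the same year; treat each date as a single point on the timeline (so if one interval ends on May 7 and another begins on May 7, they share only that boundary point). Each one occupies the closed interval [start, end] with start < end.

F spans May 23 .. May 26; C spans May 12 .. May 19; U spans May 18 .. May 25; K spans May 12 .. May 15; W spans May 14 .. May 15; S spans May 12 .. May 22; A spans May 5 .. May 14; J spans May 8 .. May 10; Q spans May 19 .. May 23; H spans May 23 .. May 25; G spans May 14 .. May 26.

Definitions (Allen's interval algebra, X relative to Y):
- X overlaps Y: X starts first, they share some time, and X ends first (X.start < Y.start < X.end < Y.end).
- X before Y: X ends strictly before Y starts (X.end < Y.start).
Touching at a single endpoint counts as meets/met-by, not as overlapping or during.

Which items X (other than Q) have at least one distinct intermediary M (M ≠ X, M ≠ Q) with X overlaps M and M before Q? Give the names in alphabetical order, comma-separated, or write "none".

A

Target Q = [May 19, May 23].
Intermediaries M with M before Q: A, J, K, W.
Via A — items with X overlaps A: none.
Via J — items with X overlaps J: none.
Via K — items with X overlaps K: A.
Via W — items with X overlaps W: none.
Union: A.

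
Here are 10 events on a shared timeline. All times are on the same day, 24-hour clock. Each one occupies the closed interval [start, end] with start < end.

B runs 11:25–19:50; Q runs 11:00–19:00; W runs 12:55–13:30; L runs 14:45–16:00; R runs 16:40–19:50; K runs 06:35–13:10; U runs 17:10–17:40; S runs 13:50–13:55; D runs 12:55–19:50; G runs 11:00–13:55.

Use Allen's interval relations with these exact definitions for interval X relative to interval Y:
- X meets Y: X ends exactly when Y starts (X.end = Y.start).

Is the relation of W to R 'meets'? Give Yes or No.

W = [12:55, 13:30], R = [16:40, 19:50].
Actual relation of W to R: before.
Asked whether 'meets' holds → No.

No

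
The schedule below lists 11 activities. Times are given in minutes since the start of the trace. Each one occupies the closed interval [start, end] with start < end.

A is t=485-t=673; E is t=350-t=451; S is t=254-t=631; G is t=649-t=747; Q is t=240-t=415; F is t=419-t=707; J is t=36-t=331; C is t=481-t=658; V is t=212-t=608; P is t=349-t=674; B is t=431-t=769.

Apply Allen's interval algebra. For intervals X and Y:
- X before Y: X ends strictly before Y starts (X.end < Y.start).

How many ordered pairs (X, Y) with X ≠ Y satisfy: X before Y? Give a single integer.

17

Checking all 110 ordered pairs for relation 'before'; matching pairs in alphabetical order:
(E, A): E before A ✓
(E, C): E before C ✓
(E, G): E before G ✓
(J, A): J before A ✓
(J, B): J before B ✓
(J, C): J before C ✓
(J, E): J before E ✓
(J, F): J before F ✓
(J, G): J before G ✓
(J, P): J before P ✓
(Q, A): Q before A ✓
(Q, B): Q before B ✓
(Q, C): Q before C ✓
(Q, F): Q before F ✓
(Q, G): Q before G ✓
(S, G): S before G ✓
(V, G): V before G ✓
Count: 17.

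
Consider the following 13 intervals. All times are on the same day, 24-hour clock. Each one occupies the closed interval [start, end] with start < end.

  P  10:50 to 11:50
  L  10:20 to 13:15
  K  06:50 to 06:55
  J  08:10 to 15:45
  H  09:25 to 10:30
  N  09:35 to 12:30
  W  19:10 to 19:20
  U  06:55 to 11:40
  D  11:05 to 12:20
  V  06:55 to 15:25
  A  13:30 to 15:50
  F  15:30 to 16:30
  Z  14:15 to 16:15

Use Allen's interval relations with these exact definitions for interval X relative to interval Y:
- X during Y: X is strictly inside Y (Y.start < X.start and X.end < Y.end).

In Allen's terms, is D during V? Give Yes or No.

Yes

D = [11:05, 12:20], V = [06:55, 15:25].
Actual relation of D to V: during.
Asked whether 'during' holds → Yes.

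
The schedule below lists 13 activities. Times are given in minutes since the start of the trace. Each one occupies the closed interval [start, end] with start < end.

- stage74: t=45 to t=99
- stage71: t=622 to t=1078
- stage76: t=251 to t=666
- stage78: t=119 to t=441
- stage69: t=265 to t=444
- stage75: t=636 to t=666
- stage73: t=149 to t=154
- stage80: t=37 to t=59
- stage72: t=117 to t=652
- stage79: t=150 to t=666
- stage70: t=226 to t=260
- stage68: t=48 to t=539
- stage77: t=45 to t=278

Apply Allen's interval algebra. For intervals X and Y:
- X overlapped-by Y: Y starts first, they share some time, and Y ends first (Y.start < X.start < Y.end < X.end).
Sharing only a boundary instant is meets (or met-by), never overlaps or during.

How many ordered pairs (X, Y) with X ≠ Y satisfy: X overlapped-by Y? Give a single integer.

24

Checking all 156 ordered pairs for relation 'overlapped-by'; matching pairs in alphabetical order:
(stage68, stage74): stage68 overlapped-by stage74 ✓
(stage68, stage77): stage68 overlapped-by stage77 ✓
(stage68, stage80): stage68 overlapped-by stage80 ✓
(stage69, stage77): stage69 overlapped-by stage77 ✓
(stage69, stage78): stage69 overlapped-by stage78 ✓
(stage71, stage72): stage71 overlapped-by stage72 ✓
(stage71, stage76): stage71 overlapped-by stage76 ✓
(stage71, stage79): stage71 overlapped-by stage79 ✓
(stage72, stage68): stage72 overlapped-by stage68 ✓
(stage72, stage77): stage72 overlapped-by stage77 ✓
(stage74, stage80): stage74 overlapped-by stage80 ✓
(stage75, stage72): stage75 overlapped-by stage72 ✓
(stage76, stage68): stage76 overlapped-by stage68 ✓
(stage76, stage70): stage76 overlapped-by stage70 ✓
(stage76, stage72): stage76 overlapped-by stage72 ✓
(stage76, stage77): stage76 overlapped-by stage77 ✓
(stage76, stage78): stage76 overlapped-by stage78 ✓
(stage77, stage80): stage77 overlapped-by stage80 ✓
(stage78, stage77): stage78 overlapped-by stage77 ✓
(stage79, stage68): stage79 overlapped-by stage68 ✓
(stage79, stage72): stage79 overlapped-by stage72 ✓
(stage79, stage73): stage79 overlapped-by stage73 ✓
(stage79, stage77): stage79 overlapped-by stage77 ✓
(stage79, stage78): stage79 overlapped-by stage78 ✓
Count: 24.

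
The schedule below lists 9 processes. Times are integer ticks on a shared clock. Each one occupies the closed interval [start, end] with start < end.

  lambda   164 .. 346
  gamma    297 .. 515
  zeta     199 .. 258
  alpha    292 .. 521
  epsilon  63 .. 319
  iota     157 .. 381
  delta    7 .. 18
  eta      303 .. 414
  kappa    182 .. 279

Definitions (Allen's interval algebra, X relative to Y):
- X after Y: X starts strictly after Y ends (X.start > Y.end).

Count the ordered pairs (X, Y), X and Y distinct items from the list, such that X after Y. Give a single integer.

Checking all 72 ordered pairs for relation 'after'; matching pairs in alphabetical order:
(alpha, delta): alpha after delta ✓
(alpha, kappa): alpha after kappa ✓
(alpha, zeta): alpha after zeta ✓
(epsilon, delta): epsilon after delta ✓
(eta, delta): eta after delta ✓
(eta, kappa): eta after kappa ✓
(eta, zeta): eta after zeta ✓
(gamma, delta): gamma after delta ✓
(gamma, kappa): gamma after kappa ✓
(gamma, zeta): gamma after zeta ✓
(iota, delta): iota after delta ✓
(kappa, delta): kappa after delta ✓
(lambda, delta): lambda after delta ✓
(zeta, delta): zeta after delta ✓
Count: 14.

14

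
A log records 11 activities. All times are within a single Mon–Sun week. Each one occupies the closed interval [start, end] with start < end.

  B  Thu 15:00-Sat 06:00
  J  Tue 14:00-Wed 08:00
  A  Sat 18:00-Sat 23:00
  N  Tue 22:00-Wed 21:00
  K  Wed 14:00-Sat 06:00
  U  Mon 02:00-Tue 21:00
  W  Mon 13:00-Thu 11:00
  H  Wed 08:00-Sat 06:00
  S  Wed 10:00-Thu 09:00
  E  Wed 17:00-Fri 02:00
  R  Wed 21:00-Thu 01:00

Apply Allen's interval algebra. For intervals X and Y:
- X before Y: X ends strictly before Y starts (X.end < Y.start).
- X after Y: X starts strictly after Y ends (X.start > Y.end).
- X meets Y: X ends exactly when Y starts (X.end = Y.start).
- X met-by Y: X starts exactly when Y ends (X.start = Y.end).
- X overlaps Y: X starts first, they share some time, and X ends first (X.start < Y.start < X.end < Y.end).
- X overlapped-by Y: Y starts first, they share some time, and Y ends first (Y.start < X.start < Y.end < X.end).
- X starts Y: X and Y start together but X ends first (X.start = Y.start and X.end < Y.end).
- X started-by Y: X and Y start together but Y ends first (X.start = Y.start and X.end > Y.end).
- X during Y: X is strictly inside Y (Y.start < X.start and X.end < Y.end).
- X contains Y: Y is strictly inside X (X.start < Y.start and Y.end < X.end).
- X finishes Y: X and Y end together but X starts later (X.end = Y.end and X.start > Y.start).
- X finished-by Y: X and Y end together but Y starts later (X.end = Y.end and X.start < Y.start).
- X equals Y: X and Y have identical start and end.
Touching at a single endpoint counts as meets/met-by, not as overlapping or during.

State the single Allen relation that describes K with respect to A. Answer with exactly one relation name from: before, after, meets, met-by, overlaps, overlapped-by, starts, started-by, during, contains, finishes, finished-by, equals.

K = [Wed 14:00, Sat 06:00]; A = [Sat 18:00, Sat 23:00].
Compare endpoints: K.start < A.start, K.start < A.end, K.end < A.start, K.end < A.end.
That pattern is 'before'.

before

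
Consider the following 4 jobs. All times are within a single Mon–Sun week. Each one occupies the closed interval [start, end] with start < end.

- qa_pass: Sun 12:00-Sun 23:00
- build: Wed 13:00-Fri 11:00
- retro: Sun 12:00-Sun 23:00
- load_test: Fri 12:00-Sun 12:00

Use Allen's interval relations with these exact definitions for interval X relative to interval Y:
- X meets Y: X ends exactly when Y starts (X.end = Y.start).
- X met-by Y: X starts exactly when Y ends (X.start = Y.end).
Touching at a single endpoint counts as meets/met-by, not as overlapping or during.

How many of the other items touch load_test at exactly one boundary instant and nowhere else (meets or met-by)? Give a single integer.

2

Target load_test = [Fri 12:00, Sun 12:00].
build [Wed 13:00, Fri 11:00] → before → no.
qa_pass [Sun 12:00, Sun 23:00] → met-by → counts.
retro [Sun 12:00, Sun 23:00] → met-by → counts.
Total: 2.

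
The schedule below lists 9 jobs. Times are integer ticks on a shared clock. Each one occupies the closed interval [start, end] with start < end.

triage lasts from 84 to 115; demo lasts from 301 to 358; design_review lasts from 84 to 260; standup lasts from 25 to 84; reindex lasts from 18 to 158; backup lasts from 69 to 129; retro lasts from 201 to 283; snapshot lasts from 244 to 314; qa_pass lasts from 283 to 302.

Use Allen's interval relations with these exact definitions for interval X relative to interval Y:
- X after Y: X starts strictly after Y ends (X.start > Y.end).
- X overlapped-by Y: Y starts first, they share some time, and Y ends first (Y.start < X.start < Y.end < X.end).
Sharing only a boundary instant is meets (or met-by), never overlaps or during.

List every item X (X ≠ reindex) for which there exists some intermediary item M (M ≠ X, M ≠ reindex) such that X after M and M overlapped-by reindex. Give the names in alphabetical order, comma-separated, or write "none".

Target reindex = [18, 158].
Intermediaries M with M overlapped-by reindex: design_review.
Via design_review — items with X after design_review: demo, qa_pass.
Union: demo, qa_pass.

demo, qa_pass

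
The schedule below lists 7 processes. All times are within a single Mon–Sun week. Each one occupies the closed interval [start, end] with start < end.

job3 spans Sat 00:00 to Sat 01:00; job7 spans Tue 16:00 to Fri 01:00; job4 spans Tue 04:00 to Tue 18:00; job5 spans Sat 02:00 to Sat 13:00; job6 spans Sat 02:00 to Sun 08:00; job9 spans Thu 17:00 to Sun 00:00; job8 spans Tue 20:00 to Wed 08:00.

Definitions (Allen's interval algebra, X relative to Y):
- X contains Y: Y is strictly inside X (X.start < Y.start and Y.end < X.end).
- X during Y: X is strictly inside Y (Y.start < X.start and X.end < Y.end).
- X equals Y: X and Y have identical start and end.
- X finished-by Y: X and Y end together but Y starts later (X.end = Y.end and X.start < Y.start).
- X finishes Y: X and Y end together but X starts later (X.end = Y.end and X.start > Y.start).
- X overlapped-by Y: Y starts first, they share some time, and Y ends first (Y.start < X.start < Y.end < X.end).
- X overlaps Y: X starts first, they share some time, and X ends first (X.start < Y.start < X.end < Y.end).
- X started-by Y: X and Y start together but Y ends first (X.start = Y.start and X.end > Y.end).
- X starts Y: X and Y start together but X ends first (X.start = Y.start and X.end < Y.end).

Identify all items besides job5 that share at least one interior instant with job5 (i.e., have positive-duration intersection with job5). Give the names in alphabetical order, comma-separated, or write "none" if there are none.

job6, job9

Target job5 = [Sat 02:00, Sat 13:00].
job3 [Sat 00:00, Sat 01:00] → before → no.
job4 [Tue 04:00, Tue 18:00] → before → no.
job6 [Sat 02:00, Sun 08:00] → started-by → yes.
job7 [Tue 16:00, Fri 01:00] → before → no.
job8 [Tue 20:00, Wed 08:00] → before → no.
job9 [Thu 17:00, Sun 00:00] → contains → yes.
Result: job6, job9.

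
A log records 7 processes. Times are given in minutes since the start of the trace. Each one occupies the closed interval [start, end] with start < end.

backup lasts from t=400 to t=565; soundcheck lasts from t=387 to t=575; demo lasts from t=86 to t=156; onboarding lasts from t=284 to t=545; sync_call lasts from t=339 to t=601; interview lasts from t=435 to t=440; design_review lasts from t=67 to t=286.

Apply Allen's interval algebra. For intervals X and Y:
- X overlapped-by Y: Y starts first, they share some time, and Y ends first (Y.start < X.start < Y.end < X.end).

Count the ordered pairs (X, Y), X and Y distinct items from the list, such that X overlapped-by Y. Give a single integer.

4

Checking all 42 ordered pairs for relation 'overlapped-by'; matching pairs in alphabetical order:
(backup, onboarding): backup overlapped-by onboarding ✓
(onboarding, design_review): onboarding overlapped-by design_review ✓
(soundcheck, onboarding): soundcheck overlapped-by onboarding ✓
(sync_call, onboarding): sync_call overlapped-by onboarding ✓
Count: 4.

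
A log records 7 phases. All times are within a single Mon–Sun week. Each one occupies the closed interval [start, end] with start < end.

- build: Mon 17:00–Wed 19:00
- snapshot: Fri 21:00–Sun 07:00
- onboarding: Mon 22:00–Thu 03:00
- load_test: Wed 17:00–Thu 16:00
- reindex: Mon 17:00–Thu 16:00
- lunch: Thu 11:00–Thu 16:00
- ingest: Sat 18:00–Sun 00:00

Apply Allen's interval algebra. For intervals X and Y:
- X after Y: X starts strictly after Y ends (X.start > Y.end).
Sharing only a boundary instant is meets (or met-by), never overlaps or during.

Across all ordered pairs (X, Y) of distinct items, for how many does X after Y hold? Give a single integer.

12

Checking all 42 ordered pairs for relation 'after'; matching pairs in alphabetical order:
(ingest, build): ingest after build ✓
(ingest, load_test): ingest after load_test ✓
(ingest, lunch): ingest after lunch ✓
(ingest, onboarding): ingest after onboarding ✓
(ingest, reindex): ingest after reindex ✓
(lunch, build): lunch after build ✓
(lunch, onboarding): lunch after onboarding ✓
(snapshot, build): snapshot after build ✓
(snapshot, load_test): snapshot after load_test ✓
(snapshot, lunch): snapshot after lunch ✓
(snapshot, onboarding): snapshot after onboarding ✓
(snapshot, reindex): snapshot after reindex ✓
Count: 12.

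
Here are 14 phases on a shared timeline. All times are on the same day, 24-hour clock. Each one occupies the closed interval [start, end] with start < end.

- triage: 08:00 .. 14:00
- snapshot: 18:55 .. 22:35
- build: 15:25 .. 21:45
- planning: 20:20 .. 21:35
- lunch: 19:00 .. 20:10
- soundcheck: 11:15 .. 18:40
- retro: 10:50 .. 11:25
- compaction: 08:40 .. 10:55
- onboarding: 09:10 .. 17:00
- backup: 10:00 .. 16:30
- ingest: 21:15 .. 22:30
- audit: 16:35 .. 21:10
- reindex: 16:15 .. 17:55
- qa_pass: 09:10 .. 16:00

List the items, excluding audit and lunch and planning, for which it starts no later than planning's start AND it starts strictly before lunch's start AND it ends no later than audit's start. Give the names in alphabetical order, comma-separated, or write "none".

backup, compaction, qa_pass, retro, triage

Conditions: its start is no later than planning's start (X.start <= 20:20) AND its start is strictly before lunch's start (X.start < 19:00) AND its end is no later than audit's start (X.end <= 16:35).
backup: start 10:00 <= 20:20? ✓; start 10:00 < 19:00? ✓; end 16:30 <= 16:35? ✓ → yes.
build: start 15:25 <= 20:20? ✓; start 15:25 < 19:00? ✓; end 21:45 <= 16:35? ✗ → no.
compaction: start 08:40 <= 20:20? ✓; start 08:40 < 19:00? ✓; end 10:55 <= 16:35? ✓ → yes.
ingest: start 21:15 <= 20:20? ✗; start 21:15 < 19:00? ✗; end 22:30 <= 16:35? ✗ → no.
onboarding: start 09:10 <= 20:20? ✓; start 09:10 < 19:00? ✓; end 17:00 <= 16:35? ✗ → no.
qa_pass: start 09:10 <= 20:20? ✓; start 09:10 < 19:00? ✓; end 16:00 <= 16:35? ✓ → yes.
reindex: start 16:15 <= 20:20? ✓; start 16:15 < 19:00? ✓; end 17:55 <= 16:35? ✗ → no.
retro: start 10:50 <= 20:20? ✓; start 10:50 < 19:00? ✓; end 11:25 <= 16:35? ✓ → yes.
snapshot: start 18:55 <= 20:20? ✓; start 18:55 < 19:00? ✓; end 22:35 <= 16:35? ✗ → no.
soundcheck: start 11:15 <= 20:20? ✓; start 11:15 < 19:00? ✓; end 18:40 <= 16:35? ✗ → no.
triage: start 08:00 <= 20:20? ✓; start 08:00 < 19:00? ✓; end 14:00 <= 16:35? ✓ → yes.
Result: backup, compaction, qa_pass, retro, triage.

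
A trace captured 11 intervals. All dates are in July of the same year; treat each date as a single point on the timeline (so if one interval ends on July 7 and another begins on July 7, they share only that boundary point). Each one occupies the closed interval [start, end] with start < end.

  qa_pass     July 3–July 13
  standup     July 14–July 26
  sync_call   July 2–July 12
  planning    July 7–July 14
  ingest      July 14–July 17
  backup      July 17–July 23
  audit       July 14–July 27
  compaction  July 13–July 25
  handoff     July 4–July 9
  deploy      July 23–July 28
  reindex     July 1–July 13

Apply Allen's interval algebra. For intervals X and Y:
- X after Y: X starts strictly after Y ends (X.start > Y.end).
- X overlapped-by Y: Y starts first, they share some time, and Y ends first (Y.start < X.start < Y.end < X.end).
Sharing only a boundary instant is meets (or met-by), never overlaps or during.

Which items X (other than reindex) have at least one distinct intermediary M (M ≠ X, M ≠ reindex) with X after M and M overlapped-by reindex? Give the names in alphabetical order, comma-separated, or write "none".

backup, deploy

Target reindex = [July 1, July 13].
Intermediaries M with M overlapped-by reindex: planning.
Via planning — items with X after planning: backup, deploy.
Union: backup, deploy.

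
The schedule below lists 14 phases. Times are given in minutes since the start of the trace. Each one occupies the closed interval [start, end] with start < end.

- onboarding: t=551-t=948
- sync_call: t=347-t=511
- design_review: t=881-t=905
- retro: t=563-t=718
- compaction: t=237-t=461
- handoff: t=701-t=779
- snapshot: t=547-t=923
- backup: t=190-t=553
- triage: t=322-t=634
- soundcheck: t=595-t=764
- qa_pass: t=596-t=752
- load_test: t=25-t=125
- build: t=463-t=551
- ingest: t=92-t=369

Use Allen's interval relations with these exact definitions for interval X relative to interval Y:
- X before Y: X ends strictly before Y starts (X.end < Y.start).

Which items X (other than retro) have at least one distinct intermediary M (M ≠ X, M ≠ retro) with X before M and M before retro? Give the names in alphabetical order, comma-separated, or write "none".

compaction, ingest, load_test

Target retro = [t=563, t=718].
Intermediaries M with M before retro: backup, build, compaction, ingest, load_test, sync_call.
Via backup — items with X before backup: load_test.
Via build — items with X before build: compaction, ingest, load_test.
Via compaction — items with X before compaction: load_test.
Via ingest — items with X before ingest: none.
Via load_test — items with X before load_test: none.
Via sync_call — items with X before sync_call: load_test.
Union: compaction, ingest, load_test.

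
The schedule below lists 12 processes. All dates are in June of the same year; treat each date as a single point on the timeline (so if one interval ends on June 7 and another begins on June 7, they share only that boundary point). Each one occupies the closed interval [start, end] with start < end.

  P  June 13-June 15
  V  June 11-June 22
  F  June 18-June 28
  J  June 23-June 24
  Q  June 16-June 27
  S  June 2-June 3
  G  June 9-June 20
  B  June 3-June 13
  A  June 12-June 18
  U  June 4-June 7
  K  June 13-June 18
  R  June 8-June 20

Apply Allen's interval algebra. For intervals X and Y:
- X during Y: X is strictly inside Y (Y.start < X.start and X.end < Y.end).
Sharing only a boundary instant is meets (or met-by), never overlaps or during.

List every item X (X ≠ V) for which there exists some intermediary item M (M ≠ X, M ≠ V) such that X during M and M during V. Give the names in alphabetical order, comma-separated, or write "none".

P

Target V = [June 11, June 22].
Intermediaries M with M during V: A, K, P.
Via A — items with X during A: P.
Via K — items with X during K: none.
Via P — items with X during P: none.
Union: P.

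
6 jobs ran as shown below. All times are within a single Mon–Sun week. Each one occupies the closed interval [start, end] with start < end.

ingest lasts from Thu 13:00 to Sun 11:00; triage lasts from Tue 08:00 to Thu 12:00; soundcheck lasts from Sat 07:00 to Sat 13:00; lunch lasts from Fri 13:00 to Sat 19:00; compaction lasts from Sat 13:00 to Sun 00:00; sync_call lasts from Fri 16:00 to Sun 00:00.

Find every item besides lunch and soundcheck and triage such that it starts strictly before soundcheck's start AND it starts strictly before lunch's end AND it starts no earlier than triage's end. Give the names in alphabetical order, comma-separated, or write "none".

ingest, sync_call

Conditions: its start is strictly before soundcheck's start (X.start < Sat 07:00) AND its start is strictly before lunch's end (X.start < Sat 19:00) AND its start is no earlier than triage's end (X.start >= Thu 12:00).
compaction: start Sat 13:00 < Sat 07:00? ✗; start Sat 13:00 < Sat 19:00? ✓; start Sat 13:00 >= Thu 12:00? ✓ → no.
ingest: start Thu 13:00 < Sat 07:00? ✓; start Thu 13:00 < Sat 19:00? ✓; start Thu 13:00 >= Thu 12:00? ✓ → yes.
sync_call: start Fri 16:00 < Sat 07:00? ✓; start Fri 16:00 < Sat 19:00? ✓; start Fri 16:00 >= Thu 12:00? ✓ → yes.
Result: ingest, sync_call.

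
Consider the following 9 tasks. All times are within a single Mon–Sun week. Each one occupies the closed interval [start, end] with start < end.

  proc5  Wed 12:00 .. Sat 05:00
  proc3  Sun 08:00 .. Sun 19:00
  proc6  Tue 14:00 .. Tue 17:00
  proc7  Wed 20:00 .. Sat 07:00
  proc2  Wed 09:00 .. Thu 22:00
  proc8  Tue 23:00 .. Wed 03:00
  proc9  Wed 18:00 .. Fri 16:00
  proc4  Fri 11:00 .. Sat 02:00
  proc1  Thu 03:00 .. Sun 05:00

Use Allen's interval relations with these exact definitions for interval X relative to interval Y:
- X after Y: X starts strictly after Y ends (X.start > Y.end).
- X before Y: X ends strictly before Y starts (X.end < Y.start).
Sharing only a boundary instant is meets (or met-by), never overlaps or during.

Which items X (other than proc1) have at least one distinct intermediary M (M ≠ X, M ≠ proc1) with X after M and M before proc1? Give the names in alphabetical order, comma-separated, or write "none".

proc2, proc3, proc4, proc5, proc7, proc8, proc9

Target proc1 = [Thu 03:00, Sun 05:00].
Intermediaries M with M before proc1: proc6, proc8.
Via proc6 — items with X after proc6: proc2, proc3, proc4, proc5, proc7, proc8, proc9.
Via proc8 — items with X after proc8: proc2, proc3, proc4, proc5, proc7, proc9.
Union: proc2, proc3, proc4, proc5, proc7, proc8, proc9.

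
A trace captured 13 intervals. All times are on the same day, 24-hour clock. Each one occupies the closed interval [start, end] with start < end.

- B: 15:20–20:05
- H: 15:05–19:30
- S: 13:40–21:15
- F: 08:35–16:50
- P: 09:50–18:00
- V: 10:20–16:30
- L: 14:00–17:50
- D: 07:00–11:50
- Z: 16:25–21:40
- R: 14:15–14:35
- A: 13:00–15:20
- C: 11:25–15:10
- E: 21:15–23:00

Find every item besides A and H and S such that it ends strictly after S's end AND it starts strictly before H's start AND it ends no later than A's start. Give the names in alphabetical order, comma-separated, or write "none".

Conditions: its end is strictly after S's end (X.end > 21:15) AND its start is strictly before H's start (X.start < 15:05) AND its end is no later than A's start (X.end <= 13:00).
B: end 20:05 > 21:15? ✗; start 15:20 < 15:05? ✗; end 20:05 <= 13:00? ✗ → no.
C: end 15:10 > 21:15? ✗; start 11:25 < 15:05? ✓; end 15:10 <= 13:00? ✗ → no.
D: end 11:50 > 21:15? ✗; start 07:00 < 15:05? ✓; end 11:50 <= 13:00? ✓ → no.
E: end 23:00 > 21:15? ✓; start 21:15 < 15:05? ✗; end 23:00 <= 13:00? ✗ → no.
F: end 16:50 > 21:15? ✗; start 08:35 < 15:05? ✓; end 16:50 <= 13:00? ✗ → no.
L: end 17:50 > 21:15? ✗; start 14:00 < 15:05? ✓; end 17:50 <= 13:00? ✗ → no.
P: end 18:00 > 21:15? ✗; start 09:50 < 15:05? ✓; end 18:00 <= 13:00? ✗ → no.
R: end 14:35 > 21:15? ✗; start 14:15 < 15:05? ✓; end 14:35 <= 13:00? ✗ → no.
V: end 16:30 > 21:15? ✗; start 10:20 < 15:05? ✓; end 16:30 <= 13:00? ✗ → no.
Z: end 21:40 > 21:15? ✓; start 16:25 < 15:05? ✗; end 21:40 <= 13:00? ✗ → no.
Result: none.

none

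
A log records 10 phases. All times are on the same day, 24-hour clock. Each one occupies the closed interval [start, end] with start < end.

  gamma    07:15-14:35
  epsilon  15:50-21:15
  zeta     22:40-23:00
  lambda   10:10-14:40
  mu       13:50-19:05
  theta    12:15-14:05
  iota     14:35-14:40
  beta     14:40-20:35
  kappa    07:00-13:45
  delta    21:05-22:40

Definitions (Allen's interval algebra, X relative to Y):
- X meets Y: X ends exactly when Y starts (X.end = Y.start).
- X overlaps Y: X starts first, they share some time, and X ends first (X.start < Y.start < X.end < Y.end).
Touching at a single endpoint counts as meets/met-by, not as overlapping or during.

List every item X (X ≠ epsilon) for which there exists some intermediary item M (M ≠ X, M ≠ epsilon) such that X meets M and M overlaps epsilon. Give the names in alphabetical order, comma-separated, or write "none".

Target epsilon = [15:50, 21:15].
Intermediaries M with M overlaps epsilon: beta, mu.
Via beta — items with X meets beta: iota, lambda.
Via mu — items with X meets mu: none.
Union: iota, lambda.

iota, lambda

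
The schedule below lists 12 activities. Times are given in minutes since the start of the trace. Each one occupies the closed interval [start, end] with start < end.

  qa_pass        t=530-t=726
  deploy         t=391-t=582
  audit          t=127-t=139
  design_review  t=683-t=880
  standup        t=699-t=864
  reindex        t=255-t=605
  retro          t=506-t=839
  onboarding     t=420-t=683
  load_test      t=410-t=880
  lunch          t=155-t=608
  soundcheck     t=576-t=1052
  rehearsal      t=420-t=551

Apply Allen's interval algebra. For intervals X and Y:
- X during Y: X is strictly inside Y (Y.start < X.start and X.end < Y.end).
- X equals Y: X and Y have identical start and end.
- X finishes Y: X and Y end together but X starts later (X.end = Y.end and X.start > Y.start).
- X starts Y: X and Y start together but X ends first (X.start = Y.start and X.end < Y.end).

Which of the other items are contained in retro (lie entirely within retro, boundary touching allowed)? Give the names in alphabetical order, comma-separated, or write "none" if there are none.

Target retro = [t=506, t=839].
audit [t=127, t=139] → before → no.
deploy [t=391, t=582] → overlaps → no.
design_review [t=683, t=880] → overlapped-by → no.
load_test [t=410, t=880] → contains → no.
lunch [t=155, t=608] → overlaps → no.
onboarding [t=420, t=683] → overlaps → no.
qa_pass [t=530, t=726] → during → yes.
rehearsal [t=420, t=551] → overlaps → no.
reindex [t=255, t=605] → overlaps → no.
soundcheck [t=576, t=1052] → overlapped-by → no.
standup [t=699, t=864] → overlapped-by → no.
Result: qa_pass.

qa_pass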